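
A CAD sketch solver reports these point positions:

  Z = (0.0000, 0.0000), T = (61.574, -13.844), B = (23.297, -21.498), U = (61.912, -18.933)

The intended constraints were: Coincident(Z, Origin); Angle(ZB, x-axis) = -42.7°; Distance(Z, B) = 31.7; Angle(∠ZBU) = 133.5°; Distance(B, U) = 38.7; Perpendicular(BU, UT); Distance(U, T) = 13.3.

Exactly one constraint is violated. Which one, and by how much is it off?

Distance(U, T) = 13.3 — off by 8.20.

Z = (0.00, 0.00) ✓; ZB at -42.70° ✓; |ZB| = 31.70 ✓; ∠ZBU = 133.5° ✓; |BU| = 38.70 ✓; ∠(BU, UT) = 90.00° ✓; |UT| = 5.100 ✗.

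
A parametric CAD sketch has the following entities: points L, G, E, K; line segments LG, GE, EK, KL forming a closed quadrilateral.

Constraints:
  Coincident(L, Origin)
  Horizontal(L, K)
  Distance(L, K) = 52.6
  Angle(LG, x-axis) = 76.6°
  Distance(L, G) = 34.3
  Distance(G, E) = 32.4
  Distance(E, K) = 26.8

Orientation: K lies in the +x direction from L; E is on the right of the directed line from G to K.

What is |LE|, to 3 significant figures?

27.6

L is at the origin; L and K share the same y with |LK| = 52.6 and K in +x, so K = (52.6, 0). LG runs at 76.6° with |LG| = 34.3, so G = (7.95, 33.4). E is determined by |GE| = 32.4 and |EK| = 26.8 together: it lies at the intersection of circle(G, 32.4) and circle(K, 26.8). With |GK| = 55.7, the foot of the radical line on GK is 30.8 from G and the perpendicular offset is √(32.4² − 30.8²) = 9.92. Taking the right-of-GK solution: E = (26.7, 6.96).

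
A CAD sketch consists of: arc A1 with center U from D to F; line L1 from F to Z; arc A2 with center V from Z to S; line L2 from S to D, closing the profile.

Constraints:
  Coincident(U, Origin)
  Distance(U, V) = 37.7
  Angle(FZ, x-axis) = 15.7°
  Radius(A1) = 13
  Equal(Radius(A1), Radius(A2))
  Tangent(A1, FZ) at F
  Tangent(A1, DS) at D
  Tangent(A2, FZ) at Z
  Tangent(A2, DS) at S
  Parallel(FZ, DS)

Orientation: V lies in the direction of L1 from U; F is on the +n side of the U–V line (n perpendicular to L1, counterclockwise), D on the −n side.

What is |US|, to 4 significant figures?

39.88

The slot axis is L1's direction at 15.7°, so u = (cos 15.7°, sin 15.7°) = (0.9627, 0.2706) and n = (−sin 15.7°, cos 15.7°) = (-0.2706, 0.9627). U is at the origin and V lies 37.7 along u from U, so V = 37.7·u = (36.29, 10.20). Tangency of A1 to both parallel lines with radius 13.0 puts F and D at U ± 13.0·n: F = (-3.518, 12.51), D = (3.518, -12.51). Equal radii place Z and S the same way about V: Z = V + 13.0·n = (32.78, 22.72), S = V − 13.0·n = (39.81, -2.313). Then |US| = |S − U| = 39.88.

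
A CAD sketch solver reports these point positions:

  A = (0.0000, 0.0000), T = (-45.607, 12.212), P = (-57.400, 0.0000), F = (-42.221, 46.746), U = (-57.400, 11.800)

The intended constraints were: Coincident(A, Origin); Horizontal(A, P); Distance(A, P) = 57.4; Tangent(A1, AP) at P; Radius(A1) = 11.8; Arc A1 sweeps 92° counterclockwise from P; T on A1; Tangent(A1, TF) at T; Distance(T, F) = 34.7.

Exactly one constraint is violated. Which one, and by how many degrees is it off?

Tangent(A1, TF) at T — off by 7.60°.

A = (0.00, 0.00) ✓; A.y = 0.00, P.y = 0.00 ✓; |AP| = 57.40 ✓; ∠(UP, PA) = 90.00° ✓; |UP| = 11.80 ✓; bearing(U→T) − bearing(U→P) = 92.00° ✓; |UT| = 11.80 ✓; ∠(UT, TF) = 97.60° ✗; |TF| = 34.70 ✓.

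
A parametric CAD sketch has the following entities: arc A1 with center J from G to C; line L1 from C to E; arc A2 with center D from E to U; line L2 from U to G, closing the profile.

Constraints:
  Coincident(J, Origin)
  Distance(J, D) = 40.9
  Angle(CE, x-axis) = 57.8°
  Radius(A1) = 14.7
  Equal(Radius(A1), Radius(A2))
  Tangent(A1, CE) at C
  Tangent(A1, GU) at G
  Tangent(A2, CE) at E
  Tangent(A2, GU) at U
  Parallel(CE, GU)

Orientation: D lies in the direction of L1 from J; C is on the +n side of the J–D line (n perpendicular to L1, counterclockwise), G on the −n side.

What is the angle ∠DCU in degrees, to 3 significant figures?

15.9°

The slot axis is L1's direction at 57.8°, so u = (cos 57.8°, sin 57.8°) = (0.533, 0.846) and n = (−sin 57.8°, cos 57.8°) = (-0.846, 0.533). J is at the origin and D lies 40.9 along u from J, so D = 40.9·u = (21.8, 34.6). Tangency of A1 to both parallel lines with radius 14.7 puts C and G at J ± 14.7·n: C = (-12.4, 7.83), G = (12.4, -7.83). Equal radii place E and U the same way about D: E = D + 14.7·n = (9.36, 42.4), U = D − 14.7·n = (34.2, 26.8). Then cos ∠DCU = CD·CU / (|CD||CU|), giving 15.9°.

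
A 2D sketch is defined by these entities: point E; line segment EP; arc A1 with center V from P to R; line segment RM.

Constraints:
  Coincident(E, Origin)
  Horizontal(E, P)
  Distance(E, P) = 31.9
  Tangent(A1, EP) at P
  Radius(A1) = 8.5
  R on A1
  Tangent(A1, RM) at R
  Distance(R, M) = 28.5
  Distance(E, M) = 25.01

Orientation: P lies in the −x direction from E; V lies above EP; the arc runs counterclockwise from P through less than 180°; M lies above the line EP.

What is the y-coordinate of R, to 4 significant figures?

2.846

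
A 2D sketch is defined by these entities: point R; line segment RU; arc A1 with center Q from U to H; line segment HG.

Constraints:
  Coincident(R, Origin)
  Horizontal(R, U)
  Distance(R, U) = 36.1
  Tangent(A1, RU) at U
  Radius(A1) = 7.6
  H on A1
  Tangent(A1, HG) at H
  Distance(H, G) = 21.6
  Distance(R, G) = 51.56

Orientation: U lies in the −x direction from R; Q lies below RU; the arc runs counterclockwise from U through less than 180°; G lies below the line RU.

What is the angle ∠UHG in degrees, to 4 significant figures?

133.0°

R is at the origin; RU is horizontal with |RU| = 36.1 and U on the −x side, so U = (-36.10, 0.000). The tangent condition forces QU to be normal to RU, so Q = U + (0, -7.6) = (-36.10, -7.600). Since QH ⟂ HG (tangency), |QG| = √(7.6² + 21.6²) = 22.90 regardless of where H sits on A1. So G lies on both circle(R, 51.56) and circle(Q, 22.90); the below-RU intersection is G = (-42.16, -29.68). H is the foot of the tangent from G: H = (-43.68, -8.135).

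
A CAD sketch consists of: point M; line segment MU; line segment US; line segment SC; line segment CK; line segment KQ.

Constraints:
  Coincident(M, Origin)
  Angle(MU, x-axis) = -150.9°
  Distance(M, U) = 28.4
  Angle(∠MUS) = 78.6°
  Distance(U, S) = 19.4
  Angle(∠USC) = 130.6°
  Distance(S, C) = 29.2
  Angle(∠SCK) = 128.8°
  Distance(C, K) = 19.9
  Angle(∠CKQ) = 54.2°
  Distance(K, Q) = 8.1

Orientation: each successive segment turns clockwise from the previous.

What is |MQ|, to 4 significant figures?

24.87

M is at the origin; MU runs at -150.9° with length 28.4, so U = (-24.82, -13.81). ∠MUS = 78.6° gives US at 107.7° from the x-axis; with |US| = 19.4, S = (-30.71, 4.670). ∠USC = 130.6° gives SC at 58.30° from the x-axis; with |SC| = 29.2, C = (-15.37, 29.51). ∠SCK = 128.8° gives CK at 7.100° from the x-axis; with |CK| = 19.9, K = (4.378, 31.97). ∠CKQ = 54.2° gives KQ at -118.7° from the x-axis; with |KQ| = 8.1, Q = (0.4880, 24.87). Then |MQ| = |Q − M| = 24.87.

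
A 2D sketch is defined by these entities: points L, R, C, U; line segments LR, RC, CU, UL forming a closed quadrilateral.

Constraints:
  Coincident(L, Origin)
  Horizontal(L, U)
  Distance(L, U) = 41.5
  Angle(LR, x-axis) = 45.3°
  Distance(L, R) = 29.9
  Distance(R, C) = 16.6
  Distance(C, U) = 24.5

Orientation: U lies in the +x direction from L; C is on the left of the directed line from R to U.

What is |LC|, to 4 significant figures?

44.50

L is at the origin; L and U share the same y with |LU| = 41.5 and U in +x, so U = (41.5, 0). LR runs at 45.3° with |LR| = 29.9, so R = (21.03, 21.25). C is determined by |RC| = 16.6 and |CU| = 24.5 together: it lies at the intersection of circle(R, 16.6) and circle(U, 24.5). With |RU| = 29.51, the foot of the radical line on RU is 9.251 from R and the perpendicular offset is √(16.6² − 9.251²) = 13.78. Taking the left-of-RU solution: C = (37.38, 24.15).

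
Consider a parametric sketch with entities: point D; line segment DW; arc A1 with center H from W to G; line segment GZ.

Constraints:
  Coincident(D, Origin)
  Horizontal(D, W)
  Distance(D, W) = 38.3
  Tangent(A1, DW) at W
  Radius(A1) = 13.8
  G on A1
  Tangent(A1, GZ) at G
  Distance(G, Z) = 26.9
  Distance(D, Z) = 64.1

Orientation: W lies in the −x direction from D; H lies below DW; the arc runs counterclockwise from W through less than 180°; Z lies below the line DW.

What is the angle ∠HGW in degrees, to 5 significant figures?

40.838°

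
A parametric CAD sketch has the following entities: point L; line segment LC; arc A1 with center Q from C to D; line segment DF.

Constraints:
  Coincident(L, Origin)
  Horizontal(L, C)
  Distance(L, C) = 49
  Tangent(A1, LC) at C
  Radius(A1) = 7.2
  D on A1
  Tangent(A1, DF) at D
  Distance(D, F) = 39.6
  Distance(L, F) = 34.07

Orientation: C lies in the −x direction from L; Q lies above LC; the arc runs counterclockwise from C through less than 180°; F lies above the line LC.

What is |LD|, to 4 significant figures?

43.96

L is at the origin; L and C share the same y with |LC| = 49.0 and C on the −x side, so C = (-49.00, 0.000). Since A1 is tangent to LC there, QC ⟂ LC, so Q = C + (0, 7.2) = (-49.00, 7.200). Since QD ⟂ DF (tangency), |QF| = √(7.2² + 39.6²) = 40.25 regardless of where D sits on A1. So F lies on both circle(L, 34.07) and circle(Q, 40.25); the above-LC intersection is F = (-15.92, 30.12). D is the foot of the tangent from F: D = (-43.91, 2.111).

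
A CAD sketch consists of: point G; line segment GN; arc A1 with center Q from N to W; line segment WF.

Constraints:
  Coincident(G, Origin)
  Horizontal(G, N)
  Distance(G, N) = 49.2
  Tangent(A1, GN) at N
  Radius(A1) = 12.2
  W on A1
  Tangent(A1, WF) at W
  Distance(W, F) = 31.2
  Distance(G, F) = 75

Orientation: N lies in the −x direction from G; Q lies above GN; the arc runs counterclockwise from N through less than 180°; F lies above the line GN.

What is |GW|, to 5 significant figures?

45.029

G is at the origin; G and N share the same y with |GN| = 49.2 and N on the −x side, so N = (-49.200, 0.0000). Tangency of A1 to GN means the radius QN is perpendicular to GN, so Q = N + (0, 12.2) = (-49.200, 12.200). Since QW ⟂ WF (tangency), |QF| = √(12.2² + 31.2²) = 33.500 regardless of where W sits on A1. So F lies on both circle(G, 75.0) and circle(Q, 33.500); the above-GN intersection is F = (-61.080, 43.523). W is the foot of the tangent from F: W = (-40.152, 20.383).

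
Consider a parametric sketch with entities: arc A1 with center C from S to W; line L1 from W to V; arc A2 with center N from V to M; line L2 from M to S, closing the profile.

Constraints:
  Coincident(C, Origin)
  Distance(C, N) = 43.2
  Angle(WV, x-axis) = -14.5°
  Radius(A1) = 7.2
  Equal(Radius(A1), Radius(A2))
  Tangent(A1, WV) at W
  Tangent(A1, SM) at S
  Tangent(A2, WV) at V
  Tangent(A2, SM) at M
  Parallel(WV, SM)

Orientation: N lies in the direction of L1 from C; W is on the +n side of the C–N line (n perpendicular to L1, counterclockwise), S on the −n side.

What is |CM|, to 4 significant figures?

43.80

Tangency of A1 to both parallel lines with radius 7.2 puts W and S at C ± 7.2·n: W = (1.803, 6.971), S = (-1.803, -6.971). Equal radii place V and M the same way about N: V = N + 7.2·n = (43.63, -3.846), M = N − 7.2·n = (40.02, -17.79). Then |CM| = |M − C| = 43.80.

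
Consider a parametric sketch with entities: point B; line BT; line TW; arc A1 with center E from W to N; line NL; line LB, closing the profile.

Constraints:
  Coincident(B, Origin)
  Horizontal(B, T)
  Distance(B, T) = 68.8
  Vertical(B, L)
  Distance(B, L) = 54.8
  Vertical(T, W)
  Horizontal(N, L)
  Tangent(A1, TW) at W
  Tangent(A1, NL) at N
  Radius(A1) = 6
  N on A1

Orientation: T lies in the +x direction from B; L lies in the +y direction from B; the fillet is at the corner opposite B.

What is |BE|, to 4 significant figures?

79.53

B is at the origin; BT is horizontal with |BT| = 68.8 and T on the +x side, so T = (68.80, 0.000). BL is vertical with |BL| = 54.8 and L on the +y side, so L = (0.000, 54.80). The virtual corner opposite B is at (68.80, 54.80). Tangency of A1 to TW means the radius EW is perpendicular to TW and A1 meets NL tangentially, so EN is at right angles to NL, with radius 6.0, so the center E sits 6.0 in from both sides at E = (62.80, 48.80). Then |BE| = |E − B| = 79.53.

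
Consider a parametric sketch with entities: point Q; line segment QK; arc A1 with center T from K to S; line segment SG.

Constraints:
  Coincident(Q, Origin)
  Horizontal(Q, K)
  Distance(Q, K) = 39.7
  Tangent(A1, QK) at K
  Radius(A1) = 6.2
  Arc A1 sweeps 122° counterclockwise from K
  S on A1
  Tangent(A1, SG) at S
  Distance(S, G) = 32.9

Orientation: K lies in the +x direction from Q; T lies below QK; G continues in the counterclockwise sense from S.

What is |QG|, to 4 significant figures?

63.94

Q is at the origin; Q and K share the same y with |QK| = 39.7 and K on the +x side, so K = (39.70, 0.000). A1 meets QK tangentially, so TK is at right angles to QK, so T = K + (0, -6.2) = (39.70, -6.200). On A1, K sits at bearing 90° from T; a 122° counterclockwise sweep puts S at bearing 212°, so S = T + 6.2·(cos 212°, sin 212°) = (34.44, -9.485). A1 meets SG tangentially, so TS is at right angles to SG, so SG runs along (−sin 212°, cos 212°); with |SG| = 32.9, G = (51.88, -37.39). Then |QG| = |G − Q| = 63.94.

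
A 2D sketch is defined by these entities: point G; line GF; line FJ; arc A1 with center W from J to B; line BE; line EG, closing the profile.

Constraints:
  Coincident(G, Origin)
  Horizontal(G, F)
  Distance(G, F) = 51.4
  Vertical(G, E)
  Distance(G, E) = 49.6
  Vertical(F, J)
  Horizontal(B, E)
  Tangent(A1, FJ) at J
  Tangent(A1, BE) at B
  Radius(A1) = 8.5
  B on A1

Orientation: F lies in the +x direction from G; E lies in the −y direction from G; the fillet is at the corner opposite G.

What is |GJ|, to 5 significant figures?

65.812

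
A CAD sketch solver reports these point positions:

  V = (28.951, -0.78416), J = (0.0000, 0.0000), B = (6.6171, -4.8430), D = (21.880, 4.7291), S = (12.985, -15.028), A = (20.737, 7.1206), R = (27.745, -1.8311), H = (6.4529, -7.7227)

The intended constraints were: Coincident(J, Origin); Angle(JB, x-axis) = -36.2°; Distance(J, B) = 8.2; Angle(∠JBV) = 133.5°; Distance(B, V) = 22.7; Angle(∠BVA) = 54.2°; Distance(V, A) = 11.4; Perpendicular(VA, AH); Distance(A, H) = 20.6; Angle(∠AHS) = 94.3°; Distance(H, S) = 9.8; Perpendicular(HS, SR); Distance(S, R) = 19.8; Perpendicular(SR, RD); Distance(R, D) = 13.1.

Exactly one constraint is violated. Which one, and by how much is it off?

Distance(R, D) = 13.1 — off by 4.30.

J = (0.00, 0.00) ✓; JB at -36.20° ✓; |JB| = 8.200 ✓; ∠JBV = 133.5° ✓; |BV| = 22.70 ✓; ∠BVA = 54.20° ✓; |VA| = 11.40 ✓; ∠(VA, AH) = 90.00° ✓; |AH| = 20.60 ✓; ∠AHS = 94.30° ✓; |HS| = 9.800 ✓; ∠(HS, SR) = 90.00° ✓; |SR| = 19.80 ✓; ∠(SR, RD) = 90.00° ✓; |RD| = 8.800 ✗.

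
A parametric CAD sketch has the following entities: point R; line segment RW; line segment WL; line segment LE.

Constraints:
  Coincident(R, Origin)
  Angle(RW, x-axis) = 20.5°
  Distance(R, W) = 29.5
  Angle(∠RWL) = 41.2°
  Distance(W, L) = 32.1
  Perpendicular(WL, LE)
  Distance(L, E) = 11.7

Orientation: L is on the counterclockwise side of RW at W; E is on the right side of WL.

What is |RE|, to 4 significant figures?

32.67

R is at the origin; RW runs at 20.5° with length 29.5, so W = 29.5·(cos 20.5°, sin 20.5°) = (27.63, 10.33). ∠RWL = 41.2°, so WL runs at 20.5° + (180° − 41.2°) = 159.3° from the x-axis; with |WL| = 32.1, L = W + 32.1·(cos 159.3°, sin 159.3°) = (-2.396, 21.68). The perpendicularity gives LE at right angles to WL; with |LE| = 11.7 on the right of WL, E = L + 11.7·(0.3535, 0.9354) = (1.740, 32.62). Then |RE| = |E − R| = 32.67.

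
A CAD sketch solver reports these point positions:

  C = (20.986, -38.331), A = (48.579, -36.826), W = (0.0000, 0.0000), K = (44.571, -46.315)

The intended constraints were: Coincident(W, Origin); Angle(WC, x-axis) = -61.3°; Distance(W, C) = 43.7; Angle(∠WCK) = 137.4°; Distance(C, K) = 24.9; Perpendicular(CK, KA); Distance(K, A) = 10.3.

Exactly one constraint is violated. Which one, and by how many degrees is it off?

Perpendicular(CK, KA) — off by 4.20°.

W = (0.00, 0.00) ✓; WC at -61.30° ✓; |WC| = 43.70 ✓; ∠WCK = 137.4° ✓; |CK| = 24.90 ✓; ∠(CK, KA) = 85.80° ✗; |KA| = 10.30 ✓.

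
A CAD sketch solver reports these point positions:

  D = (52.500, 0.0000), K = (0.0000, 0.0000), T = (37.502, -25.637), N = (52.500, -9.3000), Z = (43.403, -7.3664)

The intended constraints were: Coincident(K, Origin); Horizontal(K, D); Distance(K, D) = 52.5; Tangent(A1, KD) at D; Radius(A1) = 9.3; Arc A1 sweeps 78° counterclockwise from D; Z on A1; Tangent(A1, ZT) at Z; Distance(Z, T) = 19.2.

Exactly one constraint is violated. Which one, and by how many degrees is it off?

Tangent(A1, ZT) at Z — off by 5.90°.

K = (0.00, 0.00) ✓; K.y = 0.00, D.y = 0.00 ✓; |KD| = 52.50 ✓; ∠(ND, DK) = 90.00° ✓; |ND| = 9.300 ✓; bearing(N→Z) − bearing(N→D) = 78.00° ✓; |NZ| = 9.300 ✓; ∠(NZ, ZT) = 95.90° ✗; |ZT| = 19.20 ✓.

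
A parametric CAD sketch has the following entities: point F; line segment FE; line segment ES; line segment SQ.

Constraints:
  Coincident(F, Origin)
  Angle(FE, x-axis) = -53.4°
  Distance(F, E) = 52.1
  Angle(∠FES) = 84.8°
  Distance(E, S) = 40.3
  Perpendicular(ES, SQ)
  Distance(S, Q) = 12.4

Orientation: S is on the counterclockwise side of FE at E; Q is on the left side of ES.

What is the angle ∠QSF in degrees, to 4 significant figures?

34.44°

F is at the origin; FE runs at -53.4° with length 52.1, so E = 52.1·(cos -53.4°, sin -53.4°) = (31.06, -41.83). ∠FES = 84.8°, so ES runs at -53.4° + (180° − 84.8°) = 41.80° from the x-axis; with |ES| = 40.3, S = E + 40.3·(cos 41.80°, sin 41.80°) = (61.11, -14.97). ES ⟂ SQ; with |SQ| = 12.4 on the left of ES, Q = S + 12.4·(-0.6665, 0.7455) = (52.84, -5.722). Then cos ∠QSF = SQ·SF / (|SQ||SF|), giving 34.44°.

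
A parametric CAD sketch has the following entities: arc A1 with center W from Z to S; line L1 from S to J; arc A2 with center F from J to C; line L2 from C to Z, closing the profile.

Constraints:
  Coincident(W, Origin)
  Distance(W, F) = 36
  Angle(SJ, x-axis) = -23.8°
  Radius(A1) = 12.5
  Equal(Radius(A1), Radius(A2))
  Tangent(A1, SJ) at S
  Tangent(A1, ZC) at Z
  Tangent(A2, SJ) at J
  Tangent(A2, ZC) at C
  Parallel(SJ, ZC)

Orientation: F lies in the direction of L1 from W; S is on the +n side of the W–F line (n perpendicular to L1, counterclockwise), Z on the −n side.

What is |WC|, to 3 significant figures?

38.1

The slot axis is L1's direction at -23.8°, so u = (cos -23.8°, sin -23.8°) = (0.915, -0.404) and n = (−sin -23.8°, cos -23.8°) = (0.404, 0.915). W is at the origin and F lies 36.0 along u from W, so F = 36.0·u = (32.9, -14.5). Tangency of A1 to both parallel lines with radius 12.5 puts S and Z at W ± 12.5·n: S = (5.04, 11.4), Z = (-5.04, -11.4). Equal radii place J and C the same way about F: J = F + 12.5·n = (38.0, -3.09), C = F − 12.5·n = (27.9, -26.0). Then |WC| = |C − W| = 38.1.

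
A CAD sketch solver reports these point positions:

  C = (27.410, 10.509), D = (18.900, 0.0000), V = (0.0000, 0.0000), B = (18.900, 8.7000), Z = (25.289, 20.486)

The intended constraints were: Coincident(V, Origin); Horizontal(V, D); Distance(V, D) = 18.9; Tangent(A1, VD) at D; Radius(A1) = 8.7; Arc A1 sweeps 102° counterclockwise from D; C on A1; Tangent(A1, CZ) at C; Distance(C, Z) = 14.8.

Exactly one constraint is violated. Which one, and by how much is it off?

Distance(C, Z) = 14.8 — off by 4.60.

V = (0.00, 0.00) ✓; V.y = 0.00, D.y = 0.00 ✓; |VD| = 18.90 ✓; ∠(BD, DV) = 90.00° ✓; |BD| = 8.700 ✓; bearing(B→C) − bearing(B→D) = 102.0° ✓; |BC| = 8.700 ✓; ∠(BC, CZ) = 90.00° ✓; |CZ| = 10.20 ✗.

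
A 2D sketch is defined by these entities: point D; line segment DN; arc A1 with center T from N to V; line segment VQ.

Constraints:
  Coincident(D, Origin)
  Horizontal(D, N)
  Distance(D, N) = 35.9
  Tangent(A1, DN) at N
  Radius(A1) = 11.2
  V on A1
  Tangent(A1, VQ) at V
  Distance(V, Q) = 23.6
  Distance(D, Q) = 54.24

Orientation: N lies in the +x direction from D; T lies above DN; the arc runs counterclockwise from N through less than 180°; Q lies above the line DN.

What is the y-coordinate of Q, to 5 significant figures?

37.059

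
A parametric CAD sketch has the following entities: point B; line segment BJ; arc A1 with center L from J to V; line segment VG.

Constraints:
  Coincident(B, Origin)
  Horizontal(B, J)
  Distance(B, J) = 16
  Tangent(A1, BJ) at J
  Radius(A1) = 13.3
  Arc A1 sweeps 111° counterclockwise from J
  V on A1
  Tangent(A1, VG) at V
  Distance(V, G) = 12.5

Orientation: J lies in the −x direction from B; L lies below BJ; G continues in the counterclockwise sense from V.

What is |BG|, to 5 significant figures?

38.173

On A1, J sits at bearing 90° from L; a 111° counterclockwise sweep puts V at bearing 201°, so V = L + 13.3·(cos 201°, sin 201°) = (-28.417, -18.066). Since A1 is tangent to VG there, LV ⟂ VG, so VG runs along (−sin 201°, cos 201°); with |VG| = 12.5, G = (-23.937, -29.736). Then |BG| = |G − B| = 38.173.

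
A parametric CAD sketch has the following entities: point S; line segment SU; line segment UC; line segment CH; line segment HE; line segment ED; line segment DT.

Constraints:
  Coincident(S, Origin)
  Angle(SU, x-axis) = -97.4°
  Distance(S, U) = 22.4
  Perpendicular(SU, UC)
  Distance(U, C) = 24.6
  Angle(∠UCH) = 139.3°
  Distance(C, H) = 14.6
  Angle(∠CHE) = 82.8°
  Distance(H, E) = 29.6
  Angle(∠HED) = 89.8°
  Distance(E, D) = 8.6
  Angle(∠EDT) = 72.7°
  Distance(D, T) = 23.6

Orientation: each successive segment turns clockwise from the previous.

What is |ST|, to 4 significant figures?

30.84

S is at the origin; SU runs at -97.4° with length 22.4, so U = (-2.885, -22.21). SU is perpendicular to UC, so UC runs at 172.6°; with |UC| = 24.6, C = (-27.28, -19.05). ∠UCH = 139.3° gives CH at 131.9° from the x-axis; with |CH| = 14.6, H = (-37.03, -8.178). ∠CHE = 82.8° gives HE at 34.70° from the x-axis; with |HE| = 29.6, E = (-12.70, 8.673). ∠HED = 89.8° gives ED at -55.50° from the x-axis; with |ED| = 8.6, D = (-7.824, 1.585). ∠EDT = 72.7° gives DT at -162.8° from the x-axis; with |DT| = 23.6, T = (-30.37, -5.394). Then |ST| = |T − S| = 30.84.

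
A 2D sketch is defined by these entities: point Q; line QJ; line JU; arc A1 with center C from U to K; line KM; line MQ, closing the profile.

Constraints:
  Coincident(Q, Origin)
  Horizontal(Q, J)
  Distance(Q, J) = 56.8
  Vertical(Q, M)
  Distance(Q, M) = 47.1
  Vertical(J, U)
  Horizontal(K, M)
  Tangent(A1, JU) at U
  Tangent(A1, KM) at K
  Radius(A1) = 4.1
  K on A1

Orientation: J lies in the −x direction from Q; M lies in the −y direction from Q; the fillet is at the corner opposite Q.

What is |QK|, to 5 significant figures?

70.680

The virtual corner opposite Q is at (-56.800, -47.100). Since A1 is tangent to JU there, CU ⟂ JU and the tangent condition forces CK to be normal to KM, with radius 4.1, so the center C sits 4.1 in from both sides at C = (-52.700, -43.000). That places the tangent points at U = (-56.800, -43.000) on JU and K = (-52.700, -47.100) on KM. Then |QK| = |K − Q| = 70.680.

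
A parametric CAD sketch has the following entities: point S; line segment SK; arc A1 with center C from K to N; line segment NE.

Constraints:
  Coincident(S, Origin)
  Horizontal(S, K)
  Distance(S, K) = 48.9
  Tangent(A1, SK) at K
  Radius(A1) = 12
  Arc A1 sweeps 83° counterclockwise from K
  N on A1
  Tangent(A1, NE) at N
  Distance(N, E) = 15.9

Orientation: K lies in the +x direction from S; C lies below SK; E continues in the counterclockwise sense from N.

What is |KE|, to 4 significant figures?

29.74

On A1, K sits at bearing 90° from C; an 83° counterclockwise sweep puts N at bearing 173°, so N = C + 12.0·(cos 173°, sin 173°) = (36.99, -10.54). Since A1 is tangent to NE there, CN ⟂ NE, so NE runs along (−sin 173°, cos 173°); with |NE| = 15.9, E = (35.05, -26.32). Then |KE| = |E − K| = 29.74.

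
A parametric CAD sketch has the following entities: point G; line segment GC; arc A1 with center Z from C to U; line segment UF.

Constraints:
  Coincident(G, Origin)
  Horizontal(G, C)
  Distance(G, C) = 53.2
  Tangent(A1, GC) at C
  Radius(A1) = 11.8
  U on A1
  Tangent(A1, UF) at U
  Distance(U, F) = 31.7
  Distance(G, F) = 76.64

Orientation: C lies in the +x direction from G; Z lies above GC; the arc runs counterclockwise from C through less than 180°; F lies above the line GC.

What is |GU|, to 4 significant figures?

66.20

Checks: |ZU| = 11.80 ✓; ∠(ZU, UF) = 90.00° ✓; |UF| = 31.70 ✓; |GF| = 76.64 ✓.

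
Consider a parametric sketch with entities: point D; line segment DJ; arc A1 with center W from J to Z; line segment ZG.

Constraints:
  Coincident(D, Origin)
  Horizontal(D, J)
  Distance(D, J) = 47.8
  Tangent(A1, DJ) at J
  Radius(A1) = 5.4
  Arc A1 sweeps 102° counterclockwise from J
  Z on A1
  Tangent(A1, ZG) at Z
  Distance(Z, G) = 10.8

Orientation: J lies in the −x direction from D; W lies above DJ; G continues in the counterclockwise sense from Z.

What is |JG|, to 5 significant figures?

17.354

D is at the origin; D and J share the same y with |DJ| = 47.8 and J on the −x side, so J = (-47.800, 0.0000). The tangent condition forces WJ to be normal to DJ, so W = J + (0, 5.4) = (-47.800, 5.4000). On A1, J sits at bearing -90° from W; a 102° counterclockwise sweep puts Z at bearing 12°, so Z = W + 5.4·(cos 12°, sin 12°) = (-42.518, 6.5227). The tangent condition forces WZ to be normal to ZG, so ZG runs along (−sin 12°, cos 12°); with |ZG| = 10.8, G = (-44.763, 17.087). Then |JG| = |G − J| = 17.354.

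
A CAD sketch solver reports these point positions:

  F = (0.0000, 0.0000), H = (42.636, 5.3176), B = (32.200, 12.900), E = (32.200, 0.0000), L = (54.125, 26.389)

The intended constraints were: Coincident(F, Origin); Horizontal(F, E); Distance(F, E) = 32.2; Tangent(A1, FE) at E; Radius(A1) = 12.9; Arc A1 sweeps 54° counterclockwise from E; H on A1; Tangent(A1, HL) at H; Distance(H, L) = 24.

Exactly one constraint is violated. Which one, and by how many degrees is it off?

Tangent(A1, HL) at H — off by 7.40°.

F = (0.00, 0.00) ✓; F.y = 0.00, E.y = 0.00 ✓; |FE| = 32.20 ✓; ∠(BE, EF) = 90.00° ✓; |BE| = 12.90 ✓; bearing(B→H) − bearing(B→E) = 54.00° ✓; |BH| = 12.90 ✓; ∠(BH, HL) = 82.60° ✗; |HL| = 24.00 ✓.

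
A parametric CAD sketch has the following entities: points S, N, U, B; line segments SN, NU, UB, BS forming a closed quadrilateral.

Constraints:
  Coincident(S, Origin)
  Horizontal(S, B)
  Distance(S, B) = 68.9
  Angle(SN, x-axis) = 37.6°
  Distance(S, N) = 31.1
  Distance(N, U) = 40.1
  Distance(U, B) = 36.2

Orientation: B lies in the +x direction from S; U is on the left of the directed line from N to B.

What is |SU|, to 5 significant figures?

70.718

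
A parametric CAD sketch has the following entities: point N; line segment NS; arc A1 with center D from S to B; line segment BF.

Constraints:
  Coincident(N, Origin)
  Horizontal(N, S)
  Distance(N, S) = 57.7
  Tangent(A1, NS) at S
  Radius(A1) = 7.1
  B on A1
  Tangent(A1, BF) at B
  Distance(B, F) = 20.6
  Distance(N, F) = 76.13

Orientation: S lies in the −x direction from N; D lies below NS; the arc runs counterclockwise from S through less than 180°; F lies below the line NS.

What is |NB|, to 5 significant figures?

64.325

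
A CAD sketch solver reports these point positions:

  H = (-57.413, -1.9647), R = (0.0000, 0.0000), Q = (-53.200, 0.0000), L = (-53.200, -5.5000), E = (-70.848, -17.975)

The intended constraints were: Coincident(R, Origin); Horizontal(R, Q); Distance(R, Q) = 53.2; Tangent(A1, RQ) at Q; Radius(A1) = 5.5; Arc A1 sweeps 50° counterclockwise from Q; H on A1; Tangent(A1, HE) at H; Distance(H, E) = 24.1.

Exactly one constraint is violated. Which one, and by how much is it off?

Distance(H, E) = 24.1 — off by 3.20.

R = (0.00, 0.00) ✓; R.y = 0.00, Q.y = 0.00 ✓; |RQ| = 53.20 ✓; ∠(LQ, QR) = 90.00° ✓; |LQ| = 5.500 ✓; bearing(L→H) − bearing(L→Q) = 50.00° ✓; |LH| = 5.500 ✓; ∠(LH, HE) = 90.00° ✓; |HE| = 20.90 ✗.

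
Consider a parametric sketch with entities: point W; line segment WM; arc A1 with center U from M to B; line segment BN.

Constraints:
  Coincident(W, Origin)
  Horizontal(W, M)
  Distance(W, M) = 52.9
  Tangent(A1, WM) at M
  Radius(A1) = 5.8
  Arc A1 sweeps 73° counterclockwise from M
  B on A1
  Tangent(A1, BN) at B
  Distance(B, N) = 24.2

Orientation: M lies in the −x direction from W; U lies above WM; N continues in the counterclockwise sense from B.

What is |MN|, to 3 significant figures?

30.0

On A1, M sits at bearing -90° from U; a 73° counterclockwise sweep puts B at bearing -17°, so B = U + 5.8·(cos -17°, sin -17°) = (-47.4, 4.10). Since A1 is tangent to BN there, UB ⟂ BN, so BN runs along (−sin -17°, cos -17°); with |BN| = 24.2, N = (-40.3, 27.2). Then |MN| = |N − M| = 30.0.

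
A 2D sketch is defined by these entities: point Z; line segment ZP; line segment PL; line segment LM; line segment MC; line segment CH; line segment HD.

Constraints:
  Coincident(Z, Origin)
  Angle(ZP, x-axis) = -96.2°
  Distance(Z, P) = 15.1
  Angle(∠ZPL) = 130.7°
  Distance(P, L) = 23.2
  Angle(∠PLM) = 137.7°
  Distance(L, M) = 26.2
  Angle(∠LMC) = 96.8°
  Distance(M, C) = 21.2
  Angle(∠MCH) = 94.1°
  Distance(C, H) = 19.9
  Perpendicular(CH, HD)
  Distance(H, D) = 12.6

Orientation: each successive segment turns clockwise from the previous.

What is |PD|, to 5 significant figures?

24.155

Z is at the origin; ZP runs at -96.2° with length 15.1, so P = (-1.6308, -15.012). ∠ZPL = 130.7° gives PL at -145.50° from the x-axis; with |PL| = 23.2, L = (-20.751, -28.152). ∠PLM = 137.7° gives LM at 172.20° from the x-axis; with |LM| = 26.2, M = (-46.708, -24.597). ∠LMC = 96.8° gives MC at 89.000° from the x-axis; with |MC| = 21.2, C = (-46.338, -3.3998). ∠MCH = 94.1° gives CH at 3.1000° from the x-axis; with |CH| = 19.9, H = (-26.467, -2.3236). CH is perpendicular to HD, so HD runs at -86.900°; with |HD| = 12.6, D = (-25.786, -14.905). Then |PD| = |D − P| = 24.155.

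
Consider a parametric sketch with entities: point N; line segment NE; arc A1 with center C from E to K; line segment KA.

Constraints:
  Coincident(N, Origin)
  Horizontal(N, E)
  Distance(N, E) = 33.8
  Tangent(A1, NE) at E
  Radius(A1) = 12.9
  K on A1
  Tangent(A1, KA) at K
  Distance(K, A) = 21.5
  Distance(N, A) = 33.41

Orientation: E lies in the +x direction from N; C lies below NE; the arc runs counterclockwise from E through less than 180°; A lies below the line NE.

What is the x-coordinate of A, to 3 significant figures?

15.2

Checks: ∠(CE, EN) = 90.00° ✓; |CE| = 12.90 ✓; |CK| = 12.90 ✓; ∠(CK, KA) = 90.00° ✓; |KA| = 21.50 ✓; |NA| = 33.41 ✓.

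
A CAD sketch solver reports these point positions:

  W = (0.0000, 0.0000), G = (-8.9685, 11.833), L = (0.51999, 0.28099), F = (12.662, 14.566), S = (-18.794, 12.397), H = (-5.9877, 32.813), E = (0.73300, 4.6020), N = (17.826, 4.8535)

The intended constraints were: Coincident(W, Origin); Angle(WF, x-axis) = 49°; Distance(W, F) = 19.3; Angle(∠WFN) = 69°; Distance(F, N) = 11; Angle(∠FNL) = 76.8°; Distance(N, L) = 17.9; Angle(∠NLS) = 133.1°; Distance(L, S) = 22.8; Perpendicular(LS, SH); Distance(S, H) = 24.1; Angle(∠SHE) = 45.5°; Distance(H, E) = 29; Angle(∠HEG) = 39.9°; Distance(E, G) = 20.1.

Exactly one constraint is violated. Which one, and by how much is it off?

Distance(E, G) = 20.1 — off by 8.00.

W = (0.00, 0.00) ✓; WF at 49.00° ✓; |WF| = 19.30 ✓; ∠WFN = 69.00° ✓; |FN| = 11.00 ✓; ∠FNL = 76.80° ✓; |NL| = 17.90 ✓; ∠NLS = 133.1° ✓; |LS| = 22.80 ✓; ∠(LS, SH) = 90.00° ✓; |SH| = 24.10 ✓; ∠SHE = 45.50° ✓; |HE| = 29.00 ✓; ∠HEG = 39.90° ✓; |EG| = 12.10 ✗.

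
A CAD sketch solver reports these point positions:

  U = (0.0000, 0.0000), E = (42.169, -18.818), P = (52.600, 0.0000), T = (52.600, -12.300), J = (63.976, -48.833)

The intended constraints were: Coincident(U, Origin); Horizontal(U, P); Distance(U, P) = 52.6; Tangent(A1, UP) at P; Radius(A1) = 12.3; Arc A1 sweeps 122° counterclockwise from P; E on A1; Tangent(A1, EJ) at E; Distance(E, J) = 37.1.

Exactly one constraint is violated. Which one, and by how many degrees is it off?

Tangent(A1, EJ) at E — off by 4.00°.

U = (0.00, 0.00) ✓; U.y = 0.00, P.y = 0.00 ✓; |UP| = 52.60 ✓; ∠(TP, PU) = 90.00° ✓; |TP| = 12.30 ✓; bearing(T→E) − bearing(T→P) = 122.0° ✓; |TE| = 12.30 ✓; ∠(TE, EJ) = 86.00° ✗; |EJ| = 37.10 ✓.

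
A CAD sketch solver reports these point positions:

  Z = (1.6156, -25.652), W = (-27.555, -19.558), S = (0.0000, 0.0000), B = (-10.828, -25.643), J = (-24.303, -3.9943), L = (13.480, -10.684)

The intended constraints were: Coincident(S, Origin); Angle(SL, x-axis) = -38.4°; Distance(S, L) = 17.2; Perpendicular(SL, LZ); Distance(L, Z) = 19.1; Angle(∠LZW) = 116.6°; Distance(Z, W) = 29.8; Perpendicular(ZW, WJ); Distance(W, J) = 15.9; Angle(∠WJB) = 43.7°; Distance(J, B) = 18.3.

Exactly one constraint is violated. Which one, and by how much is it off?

Distance(J, B) = 18.3 — off by 7.20.

S = (0.00, 0.00) ✓; SL at -38.40° ✓; |SL| = 17.20 ✓; ∠(SL, LZ) = 90.00° ✓; |LZ| = 19.10 ✓; ∠LZW = 116.6° ✓; |ZW| = 29.80 ✓; ∠(ZW, WJ) = 90.00° ✓; |WJ| = 15.90 ✓; ∠WJB = 43.70° ✓; |JB| = 25.50 ✗.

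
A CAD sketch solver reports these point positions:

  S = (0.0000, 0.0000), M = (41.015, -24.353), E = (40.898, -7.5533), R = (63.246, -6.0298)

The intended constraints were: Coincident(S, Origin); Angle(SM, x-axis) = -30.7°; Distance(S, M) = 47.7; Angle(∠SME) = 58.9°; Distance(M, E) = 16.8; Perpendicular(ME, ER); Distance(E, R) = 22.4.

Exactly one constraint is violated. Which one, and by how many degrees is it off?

Perpendicular(ME, ER) — off by 3.50°.

S = (0.00, 0.00) ✓; SM at -30.70° ✓; |SM| = 47.70 ✓; ∠SME = 58.90° ✓; |ME| = 16.80 ✓; ∠(ME, ER) = 86.50° ✗; |ER| = 22.40 ✓.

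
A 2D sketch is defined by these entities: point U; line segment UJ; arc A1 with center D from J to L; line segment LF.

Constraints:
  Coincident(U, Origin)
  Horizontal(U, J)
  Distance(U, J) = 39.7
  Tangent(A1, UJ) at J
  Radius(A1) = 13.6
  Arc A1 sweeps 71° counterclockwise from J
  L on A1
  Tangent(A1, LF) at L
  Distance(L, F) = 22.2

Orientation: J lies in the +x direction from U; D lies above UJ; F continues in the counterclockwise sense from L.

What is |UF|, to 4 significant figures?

66.96

U is at the origin; UJ is horizontal with |UJ| = 39.7 and J on the +x side, so J = (39.70, 0.000). Tangency of A1 to UJ means the radius DJ is perpendicular to UJ, so D = J + (0, 13.6) = (39.70, 13.60). On A1, J sits at bearing -90° from D; a 71° counterclockwise sweep puts L at bearing -19°, so L = D + 13.6·(cos -19°, sin -19°) = (52.56, 9.172). Tangency of A1 to LF means the radius DL is perpendicular to LF, so LF runs along (−sin -19°, cos -19°); with |LF| = 22.2, F = (59.79, 30.16). Then |UF| = |F − U| = 66.96.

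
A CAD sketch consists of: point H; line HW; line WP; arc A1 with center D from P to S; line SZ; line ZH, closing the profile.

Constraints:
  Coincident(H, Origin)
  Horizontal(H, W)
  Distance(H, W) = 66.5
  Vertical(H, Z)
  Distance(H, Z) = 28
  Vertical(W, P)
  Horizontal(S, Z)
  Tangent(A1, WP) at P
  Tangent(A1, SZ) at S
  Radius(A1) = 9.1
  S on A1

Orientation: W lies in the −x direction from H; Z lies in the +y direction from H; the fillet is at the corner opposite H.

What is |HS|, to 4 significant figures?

63.87

H is at the origin; HW is horizontal with |HW| = 66.5 and W on the −x side, so W = (-66.50, 0.000). H and Z share the same x with |HZ| = 28.0 and Z on the +y side, so Z = (0.000, 28.00). The virtual corner opposite H is at (-66.50, 28.00). Tangency of A1 to WP means the radius DP is perpendicular to WP and A1 meets SZ tangentially, so DS is at right angles to SZ, with radius 9.1, so the center D sits 9.1 in from both sides at D = (-57.40, 18.90). That places the tangent points at P = (-66.50, 18.90) on WP and S = (-57.40, 28.00) on SZ. Then |HS| = |S − H| = 63.87.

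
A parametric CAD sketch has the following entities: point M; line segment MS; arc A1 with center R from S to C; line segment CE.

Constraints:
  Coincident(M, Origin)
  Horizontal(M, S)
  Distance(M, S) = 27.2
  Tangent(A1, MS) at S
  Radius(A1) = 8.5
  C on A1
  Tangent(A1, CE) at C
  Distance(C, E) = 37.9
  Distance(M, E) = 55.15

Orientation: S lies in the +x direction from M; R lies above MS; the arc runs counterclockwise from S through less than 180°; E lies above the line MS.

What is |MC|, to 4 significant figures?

36.96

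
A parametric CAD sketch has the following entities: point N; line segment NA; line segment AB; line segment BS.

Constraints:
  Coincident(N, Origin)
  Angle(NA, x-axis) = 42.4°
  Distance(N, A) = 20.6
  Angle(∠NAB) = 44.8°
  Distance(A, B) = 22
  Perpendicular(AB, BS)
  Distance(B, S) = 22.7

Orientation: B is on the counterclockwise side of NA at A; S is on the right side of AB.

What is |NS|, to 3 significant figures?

37.9

∠NAB = 44.8°, so AB runs at 42.4° + (180° − 44.8°) = 178° from the x-axis; with |AB| = 22.0, B = A + 22.0·(cos 178°, sin 178°) = (-6.77, 14.8). AB is perpendicular to BS; with |BS| = 22.7 on the right of AB, S = B + 22.7·(0.0419, 0.999) = (-5.82, 37.5). Then |NS| = |S − N| = 37.9.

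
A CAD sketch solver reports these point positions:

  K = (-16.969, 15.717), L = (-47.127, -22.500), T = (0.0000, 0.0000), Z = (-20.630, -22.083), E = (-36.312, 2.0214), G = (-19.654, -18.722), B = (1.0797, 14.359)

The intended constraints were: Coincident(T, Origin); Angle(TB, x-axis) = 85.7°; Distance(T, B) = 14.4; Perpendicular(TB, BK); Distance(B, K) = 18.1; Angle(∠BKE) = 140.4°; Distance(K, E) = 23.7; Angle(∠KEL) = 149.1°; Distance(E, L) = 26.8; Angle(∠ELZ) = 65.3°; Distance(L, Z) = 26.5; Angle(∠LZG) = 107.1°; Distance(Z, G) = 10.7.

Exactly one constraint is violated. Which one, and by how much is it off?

Distance(Z, G) = 10.7 — off by 7.20.

T = (0.00, 0.00) ✓; TB at 85.70° ✓; |TB| = 14.40 ✓; ∠(TB, BK) = 90.00° ✓; |BK| = 18.10 ✓; ∠BKE = 140.4° ✓; |KE| = 23.70 ✓; ∠KEL = 149.1° ✓; |EL| = 26.80 ✓; ∠ELZ = 65.30° ✓; |LZ| = 26.50 ✓; ∠LZG = 107.1° ✓; |ZG| = 3.500 ✗.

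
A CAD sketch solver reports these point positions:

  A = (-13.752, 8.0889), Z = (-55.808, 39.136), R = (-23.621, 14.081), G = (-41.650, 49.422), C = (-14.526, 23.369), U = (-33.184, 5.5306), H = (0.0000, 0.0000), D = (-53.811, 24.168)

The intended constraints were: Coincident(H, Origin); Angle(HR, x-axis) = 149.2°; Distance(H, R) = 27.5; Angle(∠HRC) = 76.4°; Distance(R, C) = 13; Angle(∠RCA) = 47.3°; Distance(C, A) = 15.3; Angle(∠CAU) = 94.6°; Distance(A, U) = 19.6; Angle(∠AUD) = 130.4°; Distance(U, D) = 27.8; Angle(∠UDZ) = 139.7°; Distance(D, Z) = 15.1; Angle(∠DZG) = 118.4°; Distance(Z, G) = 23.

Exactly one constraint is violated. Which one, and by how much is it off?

Distance(Z, G) = 23 — off by 5.50.

H = (0.00, 0.00) ✓; HR at 149.2° ✓; |HR| = 27.50 ✓; ∠HRC = 76.40° ✓; |RC| = 13.00 ✓; ∠RCA = 47.30° ✓; |CA| = 15.30 ✓; ∠CAU = 94.60° ✓; |AU| = 19.60 ✓; ∠AUD = 130.4° ✓; |UD| = 27.80 ✓; ∠UDZ = 139.7° ✓; |DZ| = 15.10 ✓; ∠DZG = 118.4° ✓; |ZG| = 17.50 ✗.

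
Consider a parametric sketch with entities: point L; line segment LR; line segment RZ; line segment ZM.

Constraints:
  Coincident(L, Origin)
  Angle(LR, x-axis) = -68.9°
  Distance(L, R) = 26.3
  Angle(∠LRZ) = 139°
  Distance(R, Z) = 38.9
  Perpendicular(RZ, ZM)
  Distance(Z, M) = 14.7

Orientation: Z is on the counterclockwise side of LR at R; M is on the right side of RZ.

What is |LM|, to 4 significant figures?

66.88

∠LRZ = 139.0°, so RZ runs at -68.9° + (180° − 139.0°) = -27.90° from the x-axis; with |RZ| = 38.9, Z = R + 38.9·(cos -27.90°, sin -27.90°) = (43.85, -42.74). RZ is perpendicular to ZM; with |ZM| = 14.7 on the right of RZ, M = Z + 14.7·(-0.4679, -0.8838) = (36.97, -55.73). Then |LM| = |M − L| = 66.88.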